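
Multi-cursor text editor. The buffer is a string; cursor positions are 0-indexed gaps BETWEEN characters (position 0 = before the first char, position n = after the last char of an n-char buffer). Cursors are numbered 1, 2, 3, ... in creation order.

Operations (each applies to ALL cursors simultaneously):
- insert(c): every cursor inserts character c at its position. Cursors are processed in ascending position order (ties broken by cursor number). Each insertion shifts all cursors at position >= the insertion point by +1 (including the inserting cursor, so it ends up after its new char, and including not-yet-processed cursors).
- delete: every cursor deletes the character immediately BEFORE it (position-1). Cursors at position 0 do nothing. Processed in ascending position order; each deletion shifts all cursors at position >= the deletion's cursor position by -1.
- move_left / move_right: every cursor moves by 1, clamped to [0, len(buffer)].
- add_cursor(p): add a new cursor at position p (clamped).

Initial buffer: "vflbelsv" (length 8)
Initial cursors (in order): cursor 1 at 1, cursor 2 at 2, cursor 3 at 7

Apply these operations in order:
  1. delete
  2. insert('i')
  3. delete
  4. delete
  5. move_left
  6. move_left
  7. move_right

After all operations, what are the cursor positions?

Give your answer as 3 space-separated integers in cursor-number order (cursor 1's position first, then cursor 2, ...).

After op 1 (delete): buffer="lbelv" (len 5), cursors c1@0 c2@0 c3@4, authorship .....
After op 2 (insert('i')): buffer="iilbeliv" (len 8), cursors c1@2 c2@2 c3@7, authorship 12....3.
After op 3 (delete): buffer="lbelv" (len 5), cursors c1@0 c2@0 c3@4, authorship .....
After op 4 (delete): buffer="lbev" (len 4), cursors c1@0 c2@0 c3@3, authorship ....
After op 5 (move_left): buffer="lbev" (len 4), cursors c1@0 c2@0 c3@2, authorship ....
After op 6 (move_left): buffer="lbev" (len 4), cursors c1@0 c2@0 c3@1, authorship ....
After op 7 (move_right): buffer="lbev" (len 4), cursors c1@1 c2@1 c3@2, authorship ....

Answer: 1 1 2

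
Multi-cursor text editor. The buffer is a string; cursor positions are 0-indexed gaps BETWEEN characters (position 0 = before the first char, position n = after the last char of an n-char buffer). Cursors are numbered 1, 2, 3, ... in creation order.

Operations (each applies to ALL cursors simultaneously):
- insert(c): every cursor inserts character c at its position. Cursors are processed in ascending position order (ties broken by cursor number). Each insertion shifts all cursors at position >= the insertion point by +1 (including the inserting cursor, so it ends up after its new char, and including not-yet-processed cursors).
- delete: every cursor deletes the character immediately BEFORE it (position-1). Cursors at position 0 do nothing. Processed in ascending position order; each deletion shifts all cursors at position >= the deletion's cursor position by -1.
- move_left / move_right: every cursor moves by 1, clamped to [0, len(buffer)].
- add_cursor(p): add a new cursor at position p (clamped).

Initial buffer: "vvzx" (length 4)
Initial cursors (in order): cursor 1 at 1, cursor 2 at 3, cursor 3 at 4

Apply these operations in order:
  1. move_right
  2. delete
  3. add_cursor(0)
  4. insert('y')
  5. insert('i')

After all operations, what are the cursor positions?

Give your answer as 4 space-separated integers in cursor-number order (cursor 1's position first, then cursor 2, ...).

After op 1 (move_right): buffer="vvzx" (len 4), cursors c1@2 c2@4 c3@4, authorship ....
After op 2 (delete): buffer="v" (len 1), cursors c1@1 c2@1 c3@1, authorship .
After op 3 (add_cursor(0)): buffer="v" (len 1), cursors c4@0 c1@1 c2@1 c3@1, authorship .
After op 4 (insert('y')): buffer="yvyyy" (len 5), cursors c4@1 c1@5 c2@5 c3@5, authorship 4.123
After op 5 (insert('i')): buffer="yivyyyiii" (len 9), cursors c4@2 c1@9 c2@9 c3@9, authorship 44.123123

Answer: 9 9 9 2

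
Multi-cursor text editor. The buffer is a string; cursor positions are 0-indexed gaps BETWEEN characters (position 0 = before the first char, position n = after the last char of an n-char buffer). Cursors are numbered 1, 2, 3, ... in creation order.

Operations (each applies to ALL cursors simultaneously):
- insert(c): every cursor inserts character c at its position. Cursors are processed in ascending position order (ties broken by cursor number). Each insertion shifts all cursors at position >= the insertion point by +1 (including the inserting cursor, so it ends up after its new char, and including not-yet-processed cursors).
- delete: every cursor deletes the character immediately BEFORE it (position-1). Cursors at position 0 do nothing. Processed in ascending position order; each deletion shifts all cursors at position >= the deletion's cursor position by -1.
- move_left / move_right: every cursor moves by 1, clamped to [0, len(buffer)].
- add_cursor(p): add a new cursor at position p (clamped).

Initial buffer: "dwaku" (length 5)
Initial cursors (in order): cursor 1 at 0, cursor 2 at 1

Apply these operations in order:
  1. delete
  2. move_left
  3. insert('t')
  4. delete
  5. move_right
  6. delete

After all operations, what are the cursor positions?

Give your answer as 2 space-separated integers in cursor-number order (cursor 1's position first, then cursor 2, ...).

After op 1 (delete): buffer="waku" (len 4), cursors c1@0 c2@0, authorship ....
After op 2 (move_left): buffer="waku" (len 4), cursors c1@0 c2@0, authorship ....
After op 3 (insert('t')): buffer="ttwaku" (len 6), cursors c1@2 c2@2, authorship 12....
After op 4 (delete): buffer="waku" (len 4), cursors c1@0 c2@0, authorship ....
After op 5 (move_right): buffer="waku" (len 4), cursors c1@1 c2@1, authorship ....
After op 6 (delete): buffer="aku" (len 3), cursors c1@0 c2@0, authorship ...

Answer: 0 0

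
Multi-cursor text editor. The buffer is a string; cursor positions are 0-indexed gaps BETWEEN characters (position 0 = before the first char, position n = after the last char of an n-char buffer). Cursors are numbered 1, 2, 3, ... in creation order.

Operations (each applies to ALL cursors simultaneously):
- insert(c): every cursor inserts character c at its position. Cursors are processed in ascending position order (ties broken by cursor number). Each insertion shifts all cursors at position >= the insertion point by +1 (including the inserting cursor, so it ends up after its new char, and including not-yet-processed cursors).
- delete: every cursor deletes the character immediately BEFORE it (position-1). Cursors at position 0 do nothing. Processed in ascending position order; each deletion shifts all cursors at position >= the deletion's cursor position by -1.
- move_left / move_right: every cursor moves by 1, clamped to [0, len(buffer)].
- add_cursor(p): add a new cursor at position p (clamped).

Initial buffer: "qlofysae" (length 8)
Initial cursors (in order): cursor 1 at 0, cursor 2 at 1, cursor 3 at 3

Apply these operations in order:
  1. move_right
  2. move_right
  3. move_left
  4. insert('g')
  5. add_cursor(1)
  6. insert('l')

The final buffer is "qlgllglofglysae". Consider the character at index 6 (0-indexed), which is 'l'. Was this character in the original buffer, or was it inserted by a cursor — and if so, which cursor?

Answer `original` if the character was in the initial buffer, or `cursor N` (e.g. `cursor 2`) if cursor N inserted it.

After op 1 (move_right): buffer="qlofysae" (len 8), cursors c1@1 c2@2 c3@4, authorship ........
After op 2 (move_right): buffer="qlofysae" (len 8), cursors c1@2 c2@3 c3@5, authorship ........
After op 3 (move_left): buffer="qlofysae" (len 8), cursors c1@1 c2@2 c3@4, authorship ........
After op 4 (insert('g')): buffer="qglgofgysae" (len 11), cursors c1@2 c2@4 c3@7, authorship .1.2..3....
After op 5 (add_cursor(1)): buffer="qglgofgysae" (len 11), cursors c4@1 c1@2 c2@4 c3@7, authorship .1.2..3....
After op 6 (insert('l')): buffer="qlgllglofglysae" (len 15), cursors c4@2 c1@4 c2@7 c3@11, authorship .411.22..33....
Authorship (.=original, N=cursor N): . 4 1 1 . 2 2 . . 3 3 . . . .
Index 6: author = 2

Answer: cursor 2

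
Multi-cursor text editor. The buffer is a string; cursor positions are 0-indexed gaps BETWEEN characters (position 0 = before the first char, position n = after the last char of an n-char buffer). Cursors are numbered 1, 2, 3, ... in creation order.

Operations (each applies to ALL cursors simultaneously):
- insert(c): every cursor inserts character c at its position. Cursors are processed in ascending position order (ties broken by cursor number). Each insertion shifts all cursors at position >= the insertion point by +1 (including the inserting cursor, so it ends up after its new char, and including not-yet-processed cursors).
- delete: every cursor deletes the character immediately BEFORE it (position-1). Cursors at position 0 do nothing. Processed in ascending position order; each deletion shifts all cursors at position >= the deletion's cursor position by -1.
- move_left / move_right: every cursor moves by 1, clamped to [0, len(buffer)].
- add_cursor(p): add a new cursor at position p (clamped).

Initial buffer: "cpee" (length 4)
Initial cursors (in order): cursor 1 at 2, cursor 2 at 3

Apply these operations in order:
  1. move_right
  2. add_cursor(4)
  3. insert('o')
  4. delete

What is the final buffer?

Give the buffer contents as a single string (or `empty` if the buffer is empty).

Answer: cpee

Derivation:
After op 1 (move_right): buffer="cpee" (len 4), cursors c1@3 c2@4, authorship ....
After op 2 (add_cursor(4)): buffer="cpee" (len 4), cursors c1@3 c2@4 c3@4, authorship ....
After op 3 (insert('o')): buffer="cpeoeoo" (len 7), cursors c1@4 c2@7 c3@7, authorship ...1.23
After op 4 (delete): buffer="cpee" (len 4), cursors c1@3 c2@4 c3@4, authorship ....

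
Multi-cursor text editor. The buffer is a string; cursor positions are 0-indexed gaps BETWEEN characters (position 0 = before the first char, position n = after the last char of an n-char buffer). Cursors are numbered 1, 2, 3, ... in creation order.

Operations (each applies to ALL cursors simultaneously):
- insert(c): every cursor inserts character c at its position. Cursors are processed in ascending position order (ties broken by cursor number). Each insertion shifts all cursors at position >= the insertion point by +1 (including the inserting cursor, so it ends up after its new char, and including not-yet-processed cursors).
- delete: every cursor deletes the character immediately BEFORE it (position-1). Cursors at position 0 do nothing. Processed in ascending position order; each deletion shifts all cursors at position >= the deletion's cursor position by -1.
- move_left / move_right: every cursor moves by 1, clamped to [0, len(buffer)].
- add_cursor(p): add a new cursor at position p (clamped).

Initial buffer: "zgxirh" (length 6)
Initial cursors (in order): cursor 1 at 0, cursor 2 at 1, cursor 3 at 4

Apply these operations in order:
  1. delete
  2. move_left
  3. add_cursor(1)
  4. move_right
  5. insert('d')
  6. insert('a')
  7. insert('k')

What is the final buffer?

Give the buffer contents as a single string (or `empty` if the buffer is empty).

Answer: gddaakkxddaakkrh

Derivation:
After op 1 (delete): buffer="gxrh" (len 4), cursors c1@0 c2@0 c3@2, authorship ....
After op 2 (move_left): buffer="gxrh" (len 4), cursors c1@0 c2@0 c3@1, authorship ....
After op 3 (add_cursor(1)): buffer="gxrh" (len 4), cursors c1@0 c2@0 c3@1 c4@1, authorship ....
After op 4 (move_right): buffer="gxrh" (len 4), cursors c1@1 c2@1 c3@2 c4@2, authorship ....
After op 5 (insert('d')): buffer="gddxddrh" (len 8), cursors c1@3 c2@3 c3@6 c4@6, authorship .12.34..
After op 6 (insert('a')): buffer="gddaaxddaarh" (len 12), cursors c1@5 c2@5 c3@10 c4@10, authorship .1212.3434..
After op 7 (insert('k')): buffer="gddaakkxddaakkrh" (len 16), cursors c1@7 c2@7 c3@14 c4@14, authorship .121212.343434..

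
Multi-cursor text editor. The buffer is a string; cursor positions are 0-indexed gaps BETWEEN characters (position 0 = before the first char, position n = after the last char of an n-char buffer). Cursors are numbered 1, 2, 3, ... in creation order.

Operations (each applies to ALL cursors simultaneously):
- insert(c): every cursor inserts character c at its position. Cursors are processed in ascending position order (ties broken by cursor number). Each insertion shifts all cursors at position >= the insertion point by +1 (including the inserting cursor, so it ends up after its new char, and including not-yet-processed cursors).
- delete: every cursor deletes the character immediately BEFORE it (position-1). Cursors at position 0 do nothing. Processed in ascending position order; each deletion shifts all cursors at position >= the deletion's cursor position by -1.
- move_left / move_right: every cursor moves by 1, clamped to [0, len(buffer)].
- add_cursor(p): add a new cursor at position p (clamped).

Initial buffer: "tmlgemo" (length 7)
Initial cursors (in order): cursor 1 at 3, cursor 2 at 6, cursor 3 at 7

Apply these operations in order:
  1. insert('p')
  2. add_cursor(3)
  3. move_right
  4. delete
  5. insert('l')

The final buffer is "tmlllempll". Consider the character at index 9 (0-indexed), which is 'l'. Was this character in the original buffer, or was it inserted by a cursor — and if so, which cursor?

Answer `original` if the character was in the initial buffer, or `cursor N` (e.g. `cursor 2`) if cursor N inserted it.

After op 1 (insert('p')): buffer="tmlpgempop" (len 10), cursors c1@4 c2@8 c3@10, authorship ...1...2.3
After op 2 (add_cursor(3)): buffer="tmlpgempop" (len 10), cursors c4@3 c1@4 c2@8 c3@10, authorship ...1...2.3
After op 3 (move_right): buffer="tmlpgempop" (len 10), cursors c4@4 c1@5 c2@9 c3@10, authorship ...1...2.3
After op 4 (delete): buffer="tmlemp" (len 6), cursors c1@3 c4@3 c2@6 c3@6, authorship .....2
After op 5 (insert('l')): buffer="tmlllempll" (len 10), cursors c1@5 c4@5 c2@10 c3@10, authorship ...14..223
Authorship (.=original, N=cursor N): . . . 1 4 . . 2 2 3
Index 9: author = 3

Answer: cursor 3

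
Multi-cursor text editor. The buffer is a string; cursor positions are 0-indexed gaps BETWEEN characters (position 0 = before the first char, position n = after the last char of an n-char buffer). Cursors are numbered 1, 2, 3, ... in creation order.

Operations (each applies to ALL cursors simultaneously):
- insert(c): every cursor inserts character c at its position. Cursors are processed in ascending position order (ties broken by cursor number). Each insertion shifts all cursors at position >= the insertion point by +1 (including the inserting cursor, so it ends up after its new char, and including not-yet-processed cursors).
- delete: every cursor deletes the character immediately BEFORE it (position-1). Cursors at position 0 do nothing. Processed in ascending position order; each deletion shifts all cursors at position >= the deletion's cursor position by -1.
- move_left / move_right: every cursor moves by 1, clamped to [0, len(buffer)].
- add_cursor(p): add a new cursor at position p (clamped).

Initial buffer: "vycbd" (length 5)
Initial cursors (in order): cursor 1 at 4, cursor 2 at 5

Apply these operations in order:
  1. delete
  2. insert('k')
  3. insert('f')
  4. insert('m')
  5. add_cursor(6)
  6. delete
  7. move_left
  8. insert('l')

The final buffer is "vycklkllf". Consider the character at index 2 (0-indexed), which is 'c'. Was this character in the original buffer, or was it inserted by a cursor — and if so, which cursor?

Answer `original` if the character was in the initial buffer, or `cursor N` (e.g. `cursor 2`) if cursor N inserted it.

Answer: original

Derivation:
After op 1 (delete): buffer="vyc" (len 3), cursors c1@3 c2@3, authorship ...
After op 2 (insert('k')): buffer="vyckk" (len 5), cursors c1@5 c2@5, authorship ...12
After op 3 (insert('f')): buffer="vyckkff" (len 7), cursors c1@7 c2@7, authorship ...1212
After op 4 (insert('m')): buffer="vyckkffmm" (len 9), cursors c1@9 c2@9, authorship ...121212
After op 5 (add_cursor(6)): buffer="vyckkffmm" (len 9), cursors c3@6 c1@9 c2@9, authorship ...121212
After op 6 (delete): buffer="vyckkf" (len 6), cursors c3@5 c1@6 c2@6, authorship ...122
After op 7 (move_left): buffer="vyckkf" (len 6), cursors c3@4 c1@5 c2@5, authorship ...122
After op 8 (insert('l')): buffer="vycklkllf" (len 9), cursors c3@5 c1@8 c2@8, authorship ...132122
Authorship (.=original, N=cursor N): . . . 1 3 2 1 2 2
Index 2: author = original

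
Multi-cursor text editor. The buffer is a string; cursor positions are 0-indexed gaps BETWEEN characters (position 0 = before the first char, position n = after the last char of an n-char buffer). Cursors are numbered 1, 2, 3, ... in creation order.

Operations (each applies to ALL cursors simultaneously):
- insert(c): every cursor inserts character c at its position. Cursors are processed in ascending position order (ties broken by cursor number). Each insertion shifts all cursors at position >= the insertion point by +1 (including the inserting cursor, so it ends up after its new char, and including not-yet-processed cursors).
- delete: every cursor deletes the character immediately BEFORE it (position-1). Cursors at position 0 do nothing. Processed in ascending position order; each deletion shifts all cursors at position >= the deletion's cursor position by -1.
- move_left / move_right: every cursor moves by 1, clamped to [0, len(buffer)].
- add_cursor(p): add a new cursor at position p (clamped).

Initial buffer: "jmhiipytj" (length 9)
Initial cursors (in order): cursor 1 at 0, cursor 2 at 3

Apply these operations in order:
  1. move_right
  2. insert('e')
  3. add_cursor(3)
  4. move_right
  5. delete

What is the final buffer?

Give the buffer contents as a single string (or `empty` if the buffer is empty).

Answer: jeiepytj

Derivation:
After op 1 (move_right): buffer="jmhiipytj" (len 9), cursors c1@1 c2@4, authorship .........
After op 2 (insert('e')): buffer="jemhieipytj" (len 11), cursors c1@2 c2@6, authorship .1...2.....
After op 3 (add_cursor(3)): buffer="jemhieipytj" (len 11), cursors c1@2 c3@3 c2@6, authorship .1...2.....
After op 4 (move_right): buffer="jemhieipytj" (len 11), cursors c1@3 c3@4 c2@7, authorship .1...2.....
After op 5 (delete): buffer="jeiepytj" (len 8), cursors c1@2 c3@2 c2@4, authorship .1.2....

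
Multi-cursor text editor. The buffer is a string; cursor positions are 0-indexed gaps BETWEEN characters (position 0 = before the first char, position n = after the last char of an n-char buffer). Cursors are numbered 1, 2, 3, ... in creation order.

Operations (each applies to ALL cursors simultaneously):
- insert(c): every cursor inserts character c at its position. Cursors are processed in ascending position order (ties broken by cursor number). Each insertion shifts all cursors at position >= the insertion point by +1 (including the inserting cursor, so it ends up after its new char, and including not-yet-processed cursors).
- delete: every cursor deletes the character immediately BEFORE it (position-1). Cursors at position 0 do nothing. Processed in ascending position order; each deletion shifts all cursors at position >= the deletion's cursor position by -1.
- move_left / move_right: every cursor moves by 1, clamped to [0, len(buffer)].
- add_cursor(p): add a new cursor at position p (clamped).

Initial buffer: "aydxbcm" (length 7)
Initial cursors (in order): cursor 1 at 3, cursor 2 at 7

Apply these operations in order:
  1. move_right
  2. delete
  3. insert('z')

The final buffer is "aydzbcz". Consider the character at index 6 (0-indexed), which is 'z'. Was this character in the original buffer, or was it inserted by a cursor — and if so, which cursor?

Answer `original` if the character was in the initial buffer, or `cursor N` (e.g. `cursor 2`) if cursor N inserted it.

After op 1 (move_right): buffer="aydxbcm" (len 7), cursors c1@4 c2@7, authorship .......
After op 2 (delete): buffer="aydbc" (len 5), cursors c1@3 c2@5, authorship .....
After op 3 (insert('z')): buffer="aydzbcz" (len 7), cursors c1@4 c2@7, authorship ...1..2
Authorship (.=original, N=cursor N): . . . 1 . . 2
Index 6: author = 2

Answer: cursor 2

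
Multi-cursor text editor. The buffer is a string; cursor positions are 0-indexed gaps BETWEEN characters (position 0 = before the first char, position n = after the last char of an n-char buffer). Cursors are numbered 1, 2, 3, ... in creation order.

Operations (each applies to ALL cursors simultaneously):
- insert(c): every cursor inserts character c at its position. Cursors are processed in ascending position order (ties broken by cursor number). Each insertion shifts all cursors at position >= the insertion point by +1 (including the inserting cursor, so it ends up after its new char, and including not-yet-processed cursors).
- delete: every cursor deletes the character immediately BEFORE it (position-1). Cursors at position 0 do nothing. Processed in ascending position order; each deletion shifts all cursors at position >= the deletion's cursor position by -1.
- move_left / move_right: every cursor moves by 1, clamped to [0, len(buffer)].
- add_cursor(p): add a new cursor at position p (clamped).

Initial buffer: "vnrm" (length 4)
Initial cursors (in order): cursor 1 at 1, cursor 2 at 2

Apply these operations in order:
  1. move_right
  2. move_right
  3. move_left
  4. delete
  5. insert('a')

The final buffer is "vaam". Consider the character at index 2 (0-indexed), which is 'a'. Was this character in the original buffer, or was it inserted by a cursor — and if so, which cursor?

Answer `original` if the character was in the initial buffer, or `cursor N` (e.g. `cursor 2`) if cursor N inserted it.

Answer: cursor 2

Derivation:
After op 1 (move_right): buffer="vnrm" (len 4), cursors c1@2 c2@3, authorship ....
After op 2 (move_right): buffer="vnrm" (len 4), cursors c1@3 c2@4, authorship ....
After op 3 (move_left): buffer="vnrm" (len 4), cursors c1@2 c2@3, authorship ....
After op 4 (delete): buffer="vm" (len 2), cursors c1@1 c2@1, authorship ..
After op 5 (insert('a')): buffer="vaam" (len 4), cursors c1@3 c2@3, authorship .12.
Authorship (.=original, N=cursor N): . 1 2 .
Index 2: author = 2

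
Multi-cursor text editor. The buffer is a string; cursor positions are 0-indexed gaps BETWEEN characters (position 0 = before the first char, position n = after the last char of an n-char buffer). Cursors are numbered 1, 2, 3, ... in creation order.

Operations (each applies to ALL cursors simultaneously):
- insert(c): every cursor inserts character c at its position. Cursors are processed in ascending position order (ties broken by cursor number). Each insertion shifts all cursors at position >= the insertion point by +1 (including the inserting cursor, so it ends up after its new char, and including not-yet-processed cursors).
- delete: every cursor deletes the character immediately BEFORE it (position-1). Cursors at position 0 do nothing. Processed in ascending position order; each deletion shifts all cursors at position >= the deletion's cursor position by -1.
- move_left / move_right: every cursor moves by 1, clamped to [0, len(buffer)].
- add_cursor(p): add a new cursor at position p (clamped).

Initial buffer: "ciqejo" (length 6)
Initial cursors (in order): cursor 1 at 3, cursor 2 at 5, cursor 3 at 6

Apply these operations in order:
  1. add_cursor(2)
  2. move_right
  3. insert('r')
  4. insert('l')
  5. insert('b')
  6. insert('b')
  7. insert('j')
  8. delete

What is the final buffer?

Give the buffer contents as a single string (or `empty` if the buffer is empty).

Answer: ciqrlbberlbbjorrllbbbb

Derivation:
After op 1 (add_cursor(2)): buffer="ciqejo" (len 6), cursors c4@2 c1@3 c2@5 c3@6, authorship ......
After op 2 (move_right): buffer="ciqejo" (len 6), cursors c4@3 c1@4 c2@6 c3@6, authorship ......
After op 3 (insert('r')): buffer="ciqrerjorr" (len 10), cursors c4@4 c1@6 c2@10 c3@10, authorship ...4.1..23
After op 4 (insert('l')): buffer="ciqrlerljorrll" (len 14), cursors c4@5 c1@8 c2@14 c3@14, authorship ...44.11..2323
After op 5 (insert('b')): buffer="ciqrlberlbjorrllbb" (len 18), cursors c4@6 c1@10 c2@18 c3@18, authorship ...444.111..232323
After op 6 (insert('b')): buffer="ciqrlbberlbbjorrllbbbb" (len 22), cursors c4@7 c1@12 c2@22 c3@22, authorship ...4444.1111..23232323
After op 7 (insert('j')): buffer="ciqrlbbjerlbbjjorrllbbbbjj" (len 26), cursors c4@8 c1@14 c2@26 c3@26, authorship ...44444.11111..2323232323
After op 8 (delete): buffer="ciqrlbberlbbjorrllbbbb" (len 22), cursors c4@7 c1@12 c2@22 c3@22, authorship ...4444.1111..23232323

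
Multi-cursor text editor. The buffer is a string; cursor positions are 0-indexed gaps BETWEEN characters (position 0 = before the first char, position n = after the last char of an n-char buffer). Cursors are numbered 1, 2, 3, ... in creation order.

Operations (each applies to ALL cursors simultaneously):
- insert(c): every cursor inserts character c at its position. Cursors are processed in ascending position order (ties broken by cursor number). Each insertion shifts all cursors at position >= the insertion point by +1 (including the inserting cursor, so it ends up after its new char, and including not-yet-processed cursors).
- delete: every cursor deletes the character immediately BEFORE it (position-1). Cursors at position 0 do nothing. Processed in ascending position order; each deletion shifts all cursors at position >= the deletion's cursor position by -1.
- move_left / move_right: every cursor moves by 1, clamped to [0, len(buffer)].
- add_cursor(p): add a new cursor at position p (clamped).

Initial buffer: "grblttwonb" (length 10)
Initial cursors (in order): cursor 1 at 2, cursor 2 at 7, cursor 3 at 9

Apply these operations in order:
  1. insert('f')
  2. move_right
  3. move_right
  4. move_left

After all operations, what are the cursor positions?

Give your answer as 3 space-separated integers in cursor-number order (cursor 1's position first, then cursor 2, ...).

Answer: 4 10 12

Derivation:
After op 1 (insert('f')): buffer="grfblttwfonfb" (len 13), cursors c1@3 c2@9 c3@12, authorship ..1.....2..3.
After op 2 (move_right): buffer="grfblttwfonfb" (len 13), cursors c1@4 c2@10 c3@13, authorship ..1.....2..3.
After op 3 (move_right): buffer="grfblttwfonfb" (len 13), cursors c1@5 c2@11 c3@13, authorship ..1.....2..3.
After op 4 (move_left): buffer="grfblttwfonfb" (len 13), cursors c1@4 c2@10 c3@12, authorship ..1.....2..3.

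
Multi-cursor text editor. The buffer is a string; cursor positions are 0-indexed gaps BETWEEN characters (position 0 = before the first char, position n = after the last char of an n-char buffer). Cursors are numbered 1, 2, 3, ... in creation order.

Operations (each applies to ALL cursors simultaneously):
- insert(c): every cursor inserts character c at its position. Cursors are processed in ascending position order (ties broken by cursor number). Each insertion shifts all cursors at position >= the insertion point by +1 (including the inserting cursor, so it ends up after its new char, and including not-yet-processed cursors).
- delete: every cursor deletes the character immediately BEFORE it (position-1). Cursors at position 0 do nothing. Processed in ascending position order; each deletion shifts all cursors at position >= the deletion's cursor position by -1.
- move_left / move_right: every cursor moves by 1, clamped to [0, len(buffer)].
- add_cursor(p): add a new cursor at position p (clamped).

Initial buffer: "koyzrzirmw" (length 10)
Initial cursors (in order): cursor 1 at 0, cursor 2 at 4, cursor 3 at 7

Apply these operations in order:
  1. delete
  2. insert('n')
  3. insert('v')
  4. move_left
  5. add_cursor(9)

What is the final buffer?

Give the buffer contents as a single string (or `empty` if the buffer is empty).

After op 1 (delete): buffer="koyrzrmw" (len 8), cursors c1@0 c2@3 c3@5, authorship ........
After op 2 (insert('n')): buffer="nkoynrznrmw" (len 11), cursors c1@1 c2@5 c3@8, authorship 1...2..3...
After op 3 (insert('v')): buffer="nvkoynvrznvrmw" (len 14), cursors c1@2 c2@7 c3@11, authorship 11...22..33...
After op 4 (move_left): buffer="nvkoynvrznvrmw" (len 14), cursors c1@1 c2@6 c3@10, authorship 11...22..33...
After op 5 (add_cursor(9)): buffer="nvkoynvrznvrmw" (len 14), cursors c1@1 c2@6 c4@9 c3@10, authorship 11...22..33...

Answer: nvkoynvrznvrmw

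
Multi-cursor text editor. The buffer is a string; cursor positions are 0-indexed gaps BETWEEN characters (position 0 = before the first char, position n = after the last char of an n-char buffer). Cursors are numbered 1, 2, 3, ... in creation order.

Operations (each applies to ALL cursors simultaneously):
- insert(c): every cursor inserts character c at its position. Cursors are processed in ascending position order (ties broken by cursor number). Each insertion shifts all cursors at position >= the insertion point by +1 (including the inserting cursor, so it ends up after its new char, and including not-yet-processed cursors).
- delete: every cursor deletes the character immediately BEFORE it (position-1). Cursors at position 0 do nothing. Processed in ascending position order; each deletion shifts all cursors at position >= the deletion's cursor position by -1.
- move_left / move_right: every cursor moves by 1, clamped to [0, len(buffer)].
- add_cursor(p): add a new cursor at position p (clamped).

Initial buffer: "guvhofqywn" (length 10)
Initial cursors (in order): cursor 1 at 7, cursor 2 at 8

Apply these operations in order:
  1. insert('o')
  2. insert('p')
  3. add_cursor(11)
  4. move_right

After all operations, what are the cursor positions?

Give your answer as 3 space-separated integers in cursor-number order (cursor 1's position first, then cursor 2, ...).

Answer: 10 13 12

Derivation:
After op 1 (insert('o')): buffer="guvhofqoyown" (len 12), cursors c1@8 c2@10, authorship .......1.2..
After op 2 (insert('p')): buffer="guvhofqopyopwn" (len 14), cursors c1@9 c2@12, authorship .......11.22..
After op 3 (add_cursor(11)): buffer="guvhofqopyopwn" (len 14), cursors c1@9 c3@11 c2@12, authorship .......11.22..
After op 4 (move_right): buffer="guvhofqopyopwn" (len 14), cursors c1@10 c3@12 c2@13, authorship .......11.22..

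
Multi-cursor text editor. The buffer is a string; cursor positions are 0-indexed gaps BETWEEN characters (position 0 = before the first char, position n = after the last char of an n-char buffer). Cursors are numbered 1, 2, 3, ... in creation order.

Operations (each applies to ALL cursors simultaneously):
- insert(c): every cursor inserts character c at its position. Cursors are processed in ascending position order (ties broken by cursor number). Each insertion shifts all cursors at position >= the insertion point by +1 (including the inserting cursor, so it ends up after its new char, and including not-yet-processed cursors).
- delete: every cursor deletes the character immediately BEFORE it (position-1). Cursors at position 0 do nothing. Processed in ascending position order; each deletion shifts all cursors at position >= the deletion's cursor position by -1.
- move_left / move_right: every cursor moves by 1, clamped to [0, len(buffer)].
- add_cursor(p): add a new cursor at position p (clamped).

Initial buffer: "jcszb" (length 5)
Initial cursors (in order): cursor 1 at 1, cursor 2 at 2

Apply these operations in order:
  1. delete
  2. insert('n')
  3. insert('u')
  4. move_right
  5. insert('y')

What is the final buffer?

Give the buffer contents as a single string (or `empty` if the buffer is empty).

After op 1 (delete): buffer="szb" (len 3), cursors c1@0 c2@0, authorship ...
After op 2 (insert('n')): buffer="nnszb" (len 5), cursors c1@2 c2@2, authorship 12...
After op 3 (insert('u')): buffer="nnuuszb" (len 7), cursors c1@4 c2@4, authorship 1212...
After op 4 (move_right): buffer="nnuuszb" (len 7), cursors c1@5 c2@5, authorship 1212...
After op 5 (insert('y')): buffer="nnuusyyzb" (len 9), cursors c1@7 c2@7, authorship 1212.12..

Answer: nnuusyyzb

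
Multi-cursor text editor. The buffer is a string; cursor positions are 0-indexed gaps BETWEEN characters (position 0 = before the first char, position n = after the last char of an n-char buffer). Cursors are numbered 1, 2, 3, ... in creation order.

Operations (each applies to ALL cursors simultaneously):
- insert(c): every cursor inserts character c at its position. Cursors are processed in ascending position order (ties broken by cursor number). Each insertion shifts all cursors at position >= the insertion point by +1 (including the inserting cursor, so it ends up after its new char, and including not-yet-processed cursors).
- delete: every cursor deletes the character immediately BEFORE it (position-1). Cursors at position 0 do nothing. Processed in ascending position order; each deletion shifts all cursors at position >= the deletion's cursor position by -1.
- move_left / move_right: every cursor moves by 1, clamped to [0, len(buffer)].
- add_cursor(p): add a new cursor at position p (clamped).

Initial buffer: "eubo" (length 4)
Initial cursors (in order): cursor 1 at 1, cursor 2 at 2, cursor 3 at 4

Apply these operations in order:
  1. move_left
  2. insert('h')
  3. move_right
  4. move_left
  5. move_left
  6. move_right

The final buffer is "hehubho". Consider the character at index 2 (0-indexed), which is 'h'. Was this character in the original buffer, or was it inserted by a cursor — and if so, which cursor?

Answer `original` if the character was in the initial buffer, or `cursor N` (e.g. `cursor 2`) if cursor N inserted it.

Answer: cursor 2

Derivation:
After op 1 (move_left): buffer="eubo" (len 4), cursors c1@0 c2@1 c3@3, authorship ....
After op 2 (insert('h')): buffer="hehubho" (len 7), cursors c1@1 c2@3 c3@6, authorship 1.2..3.
After op 3 (move_right): buffer="hehubho" (len 7), cursors c1@2 c2@4 c3@7, authorship 1.2..3.
After op 4 (move_left): buffer="hehubho" (len 7), cursors c1@1 c2@3 c3@6, authorship 1.2..3.
After op 5 (move_left): buffer="hehubho" (len 7), cursors c1@0 c2@2 c3@5, authorship 1.2..3.
After op 6 (move_right): buffer="hehubho" (len 7), cursors c1@1 c2@3 c3@6, authorship 1.2..3.
Authorship (.=original, N=cursor N): 1 . 2 . . 3 .
Index 2: author = 2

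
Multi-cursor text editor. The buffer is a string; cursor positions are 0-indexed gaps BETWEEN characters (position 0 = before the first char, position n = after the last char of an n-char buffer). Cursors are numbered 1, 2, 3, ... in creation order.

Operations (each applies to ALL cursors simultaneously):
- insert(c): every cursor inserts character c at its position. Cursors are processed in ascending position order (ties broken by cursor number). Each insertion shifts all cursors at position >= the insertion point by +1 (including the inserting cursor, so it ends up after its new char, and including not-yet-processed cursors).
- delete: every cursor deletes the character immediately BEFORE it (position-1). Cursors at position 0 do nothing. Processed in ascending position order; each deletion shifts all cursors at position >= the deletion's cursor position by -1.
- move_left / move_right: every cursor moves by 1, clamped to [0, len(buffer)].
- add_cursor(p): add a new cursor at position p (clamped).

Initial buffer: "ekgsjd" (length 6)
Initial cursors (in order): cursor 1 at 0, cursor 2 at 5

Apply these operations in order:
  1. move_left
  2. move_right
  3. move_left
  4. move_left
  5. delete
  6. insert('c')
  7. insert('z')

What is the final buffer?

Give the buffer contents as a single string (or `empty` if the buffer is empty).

Answer: czekczsjd

Derivation:
After op 1 (move_left): buffer="ekgsjd" (len 6), cursors c1@0 c2@4, authorship ......
After op 2 (move_right): buffer="ekgsjd" (len 6), cursors c1@1 c2@5, authorship ......
After op 3 (move_left): buffer="ekgsjd" (len 6), cursors c1@0 c2@4, authorship ......
After op 4 (move_left): buffer="ekgsjd" (len 6), cursors c1@0 c2@3, authorship ......
After op 5 (delete): buffer="eksjd" (len 5), cursors c1@0 c2@2, authorship .....
After op 6 (insert('c')): buffer="cekcsjd" (len 7), cursors c1@1 c2@4, authorship 1..2...
After op 7 (insert('z')): buffer="czekczsjd" (len 9), cursors c1@2 c2@6, authorship 11..22...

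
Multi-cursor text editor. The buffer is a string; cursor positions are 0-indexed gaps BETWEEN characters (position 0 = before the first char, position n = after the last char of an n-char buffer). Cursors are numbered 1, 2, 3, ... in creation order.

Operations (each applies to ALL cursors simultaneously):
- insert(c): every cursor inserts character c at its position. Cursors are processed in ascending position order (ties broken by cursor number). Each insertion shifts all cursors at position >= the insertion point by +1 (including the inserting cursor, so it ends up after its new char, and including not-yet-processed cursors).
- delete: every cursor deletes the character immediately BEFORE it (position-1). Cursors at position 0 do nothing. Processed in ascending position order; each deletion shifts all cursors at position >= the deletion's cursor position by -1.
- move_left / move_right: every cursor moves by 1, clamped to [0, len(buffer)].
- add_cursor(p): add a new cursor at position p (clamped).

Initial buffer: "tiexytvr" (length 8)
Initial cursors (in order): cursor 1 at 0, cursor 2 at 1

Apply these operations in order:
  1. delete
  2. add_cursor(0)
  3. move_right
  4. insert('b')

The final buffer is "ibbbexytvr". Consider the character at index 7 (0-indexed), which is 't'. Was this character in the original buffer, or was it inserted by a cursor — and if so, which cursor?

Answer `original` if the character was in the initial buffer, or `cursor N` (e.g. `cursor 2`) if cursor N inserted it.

Answer: original

Derivation:
After op 1 (delete): buffer="iexytvr" (len 7), cursors c1@0 c2@0, authorship .......
After op 2 (add_cursor(0)): buffer="iexytvr" (len 7), cursors c1@0 c2@0 c3@0, authorship .......
After op 3 (move_right): buffer="iexytvr" (len 7), cursors c1@1 c2@1 c3@1, authorship .......
After op 4 (insert('b')): buffer="ibbbexytvr" (len 10), cursors c1@4 c2@4 c3@4, authorship .123......
Authorship (.=original, N=cursor N): . 1 2 3 . . . . . .
Index 7: author = original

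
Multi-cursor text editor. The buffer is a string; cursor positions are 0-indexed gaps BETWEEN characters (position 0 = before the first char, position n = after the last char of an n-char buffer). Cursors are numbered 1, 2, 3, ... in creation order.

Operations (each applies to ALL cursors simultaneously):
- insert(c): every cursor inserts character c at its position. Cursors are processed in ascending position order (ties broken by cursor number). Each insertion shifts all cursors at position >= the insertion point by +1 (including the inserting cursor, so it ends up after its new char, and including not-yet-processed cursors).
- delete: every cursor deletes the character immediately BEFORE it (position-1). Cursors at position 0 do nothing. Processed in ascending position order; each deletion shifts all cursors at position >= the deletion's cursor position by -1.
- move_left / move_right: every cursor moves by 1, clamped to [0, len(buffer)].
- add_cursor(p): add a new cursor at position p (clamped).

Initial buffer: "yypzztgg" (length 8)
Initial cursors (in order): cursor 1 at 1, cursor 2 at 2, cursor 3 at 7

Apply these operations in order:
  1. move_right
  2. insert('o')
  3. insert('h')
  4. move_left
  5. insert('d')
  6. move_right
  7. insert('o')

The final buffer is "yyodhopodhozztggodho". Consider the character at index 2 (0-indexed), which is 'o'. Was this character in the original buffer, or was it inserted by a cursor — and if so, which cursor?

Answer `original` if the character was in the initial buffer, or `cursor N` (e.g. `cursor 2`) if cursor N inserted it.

Answer: cursor 1

Derivation:
After op 1 (move_right): buffer="yypzztgg" (len 8), cursors c1@2 c2@3 c3@8, authorship ........
After op 2 (insert('o')): buffer="yyopozztggo" (len 11), cursors c1@3 c2@5 c3@11, authorship ..1.2.....3
After op 3 (insert('h')): buffer="yyohpohzztggoh" (len 14), cursors c1@4 c2@7 c3@14, authorship ..11.22.....33
After op 4 (move_left): buffer="yyohpohzztggoh" (len 14), cursors c1@3 c2@6 c3@13, authorship ..11.22.....33
After op 5 (insert('d')): buffer="yyodhpodhzztggodh" (len 17), cursors c1@4 c2@8 c3@16, authorship ..111.222.....333
After op 6 (move_right): buffer="yyodhpodhzztggodh" (len 17), cursors c1@5 c2@9 c3@17, authorship ..111.222.....333
After op 7 (insert('o')): buffer="yyodhopodhozztggodho" (len 20), cursors c1@6 c2@11 c3@20, authorship ..1111.2222.....3333
Authorship (.=original, N=cursor N): . . 1 1 1 1 . 2 2 2 2 . . . . . 3 3 3 3
Index 2: author = 1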